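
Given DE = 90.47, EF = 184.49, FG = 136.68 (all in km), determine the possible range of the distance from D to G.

The maximum is all hops collinear in one direction: 90.47 + 184.49 + 136.68 = 411.64.
The longest hop is 184.49; the others sum to 227.15. Since 184.49 ≤ 227.15, the path can fold back on itself completely, so the minimum distance is 0.

0 ≤ DG ≤ 411.64 km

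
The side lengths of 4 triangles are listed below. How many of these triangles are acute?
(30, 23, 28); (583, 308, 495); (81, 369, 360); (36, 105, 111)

(30,23,28): 23²+28² = 1313 > 900 = 30² → acute
(583,308,495): 308²+495² = 339889 = 583² → right
(81,369,360): 81²+360² = 136161 = 369² → right
(36,105,111): 36²+105² = 12321 = 111² → right
1 of the 4 is acute.

1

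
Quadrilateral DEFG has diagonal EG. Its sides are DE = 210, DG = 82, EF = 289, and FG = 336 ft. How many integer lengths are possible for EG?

163

From triangle DEG: 128 < EG < 292.
From triangle FEG: 47 < EG < 625.
Intersection: 128 < EG < 292, so integers 129 through 291: 163 values.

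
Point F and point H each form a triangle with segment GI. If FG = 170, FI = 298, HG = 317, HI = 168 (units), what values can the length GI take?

From triangle FGI: |170 − 298| < GI < 170 + 298, i.e. 128 < GI < 468.
From triangle HGI: 149 < GI < 485.
Both must hold, so GI lies in the intersection.

149 < GI < 468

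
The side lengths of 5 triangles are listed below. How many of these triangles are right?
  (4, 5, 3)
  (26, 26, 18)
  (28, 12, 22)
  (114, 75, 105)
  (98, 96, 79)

1

(4,5,3): 3²+4² = 25 = 5² → right
(26,26,18): 18²+26² = 1000 > 676 = 26² → acute
(28,12,22): 12²+22² = 628 < 784 = 28² → obtuse
(114,75,105): 75²+105² = 16650 > 12996 = 114² → acute
(98,96,79): 79²+96² = 15457 > 9604 = 98² → acute
1 of the 5 is right.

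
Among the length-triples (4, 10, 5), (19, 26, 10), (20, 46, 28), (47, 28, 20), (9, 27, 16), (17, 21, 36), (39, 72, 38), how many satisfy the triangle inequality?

(4,5,10): 4+5 ≤ 10 → not valid
(10,19,26): 10+19 > 26 → valid
(20,28,46): 20+28 > 46 → valid
(20,28,47): 20+28 > 47 → valid
(9,16,27): 9+16 ≤ 27 → not valid
(17,21,36): 17+21 > 36 → valid
(38,39,72): 38+39 > 72 → valid
5 of the 7 triples form a triangle.

5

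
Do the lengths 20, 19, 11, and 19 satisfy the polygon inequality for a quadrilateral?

Yes

A quadrilateral exists iff every side is shorter than the sum of the others — equivalently, the longest side is less than the sum of the rest.
Longest side 20 < 49 (sum of the remaining 3), so yes.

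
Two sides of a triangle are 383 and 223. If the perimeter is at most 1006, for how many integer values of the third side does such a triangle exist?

240

Triangle inequality: 160 < x < 606. Perimeter ≤ 1006 gives x ≤ 1006 − 383 − 223 = 400.
So 160 < x ≤ 400; integers 161 through 400: 240 values.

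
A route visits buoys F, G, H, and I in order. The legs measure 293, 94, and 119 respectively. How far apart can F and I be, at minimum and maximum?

The maximum is all hops collinear in one direction: 293 + 94 + 119 = 506.
The longest hop is 293; the others sum to 213. Folding the others back against it leaves at least 293 − 213 = 80.

80 ≤ FI ≤ 506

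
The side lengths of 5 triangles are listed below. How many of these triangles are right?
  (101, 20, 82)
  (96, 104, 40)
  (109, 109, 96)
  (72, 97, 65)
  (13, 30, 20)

2

(101,20,82): 20²+82² = 7124 < 10201 = 101² → obtuse
(96,104,40): 40²+96² = 10816 = 104² → right
(109,109,96): 96²+109² = 21097 > 11881 = 109² → acute
(72,97,65): 65²+72² = 9409 = 97² → right
(13,30,20): 13²+20² = 569 < 900 = 30² → obtuse
2 of the 5 are right.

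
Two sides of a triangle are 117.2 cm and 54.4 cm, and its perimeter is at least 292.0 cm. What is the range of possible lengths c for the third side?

120.4 ≤ c < 171.6 cm

Triangle inequality alone gives 62.8 < c < 171.6.
The perimeter condition gives c ≥ 292.0 − 117.2 − 54.4 = 120.4.
Intersecting the two: 120.4 ≤ c < 171.6.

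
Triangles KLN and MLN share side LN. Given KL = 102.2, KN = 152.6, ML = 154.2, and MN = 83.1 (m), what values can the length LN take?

71.1 < LN < 237.3

From triangle KLN: |102.2 − 152.6| < LN < 102.2 + 152.6, i.e. 50.4 < LN < 254.8.
From triangle MLN: 71.1 < LN < 237.3.
Both must hold, so LN lies in the intersection.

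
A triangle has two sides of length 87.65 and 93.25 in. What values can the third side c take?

5.60 < c < 180.90

By the triangle inequality, c must be less than 87.65 + 93.25 = 180.90 and greater than |87.65 − 93.25| = 5.60.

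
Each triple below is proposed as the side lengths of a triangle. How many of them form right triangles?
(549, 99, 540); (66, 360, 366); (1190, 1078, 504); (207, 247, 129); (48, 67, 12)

3

(549,99,540): 99²+540² = 301401 = 549² → right
(66,360,366): 66²+360² = 133956 = 366² → right
(1190,1078,504): 504²+1078² = 1416100 = 1190² → right
(207,247,129): 129²+207² = 59490 < 61009 = 247² → obtuse
(48,67,12): 12+48 ≤ 67, not a triangle
3 of the 5 are right.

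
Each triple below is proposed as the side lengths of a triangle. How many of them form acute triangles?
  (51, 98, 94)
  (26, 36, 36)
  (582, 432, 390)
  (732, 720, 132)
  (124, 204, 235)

3

(51,98,94): 51²+94² = 11437 > 9604 = 98² → acute
(26,36,36): 26²+36² = 1972 > 1296 = 36² → acute
(582,432,390): 390²+432² = 338724 = 582² → right
(732,720,132): 132²+720² = 535824 = 732² → right
(124,204,235): 124²+204² = 56992 > 55225 = 235² → acute
3 of the 5 are acute.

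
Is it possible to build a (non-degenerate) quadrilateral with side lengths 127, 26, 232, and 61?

No

For a quadrilateral, each side must be shorter than the sum of the others.
Here the longest side is 232, but the remaining 3 sides sum to only 214.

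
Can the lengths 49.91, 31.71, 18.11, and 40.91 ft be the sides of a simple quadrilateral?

Yes

A quadrilateral exists iff every side is shorter than the sum of the others — equivalently, the longest side is less than the sum of the rest.
Longest side 49.91 < 90.73 (sum of the remaining 3), so yes.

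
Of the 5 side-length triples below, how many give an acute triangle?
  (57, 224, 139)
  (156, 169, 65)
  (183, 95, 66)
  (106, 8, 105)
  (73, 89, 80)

(57,224,139): 57+139 ≤ 224, not a triangle
(156,169,65): 65²+156² = 28561 = 169² → right
(183,95,66): 66+95 ≤ 183, not a triangle
(106,8,105): 8²+105² = 11089 < 11236 = 106² → obtuse
(73,89,80): 73²+80² = 11729 > 7921 = 89² → acute
1 of the 5 is acute.

1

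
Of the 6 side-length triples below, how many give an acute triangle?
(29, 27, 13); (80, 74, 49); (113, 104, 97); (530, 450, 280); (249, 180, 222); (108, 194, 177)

5

(29,27,13): 13²+27² = 898 > 841 = 29² → acute
(80,74,49): 49²+74² = 7877 > 6400 = 80² → acute
(113,104,97): 97²+104² = 20225 > 12769 = 113² → acute
(530,450,280): 280²+450² = 280900 = 530² → right
(249,180,222): 180²+222² = 81684 > 62001 = 249² → acute
(108,194,177): 108²+177² = 42993 > 37636 = 194² → acute
5 of the 6 are acute.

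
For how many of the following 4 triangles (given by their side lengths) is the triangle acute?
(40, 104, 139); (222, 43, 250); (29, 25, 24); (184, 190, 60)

2

(40,104,139): 40²+104² = 12416 < 19321 = 139² → obtuse
(222,43,250): 43²+222² = 51133 < 62500 = 250² → obtuse
(29,25,24): 24²+25² = 1201 > 841 = 29² → acute
(184,190,60): 60²+184² = 37456 > 36100 = 190² → acute
2 of the 4 are acute.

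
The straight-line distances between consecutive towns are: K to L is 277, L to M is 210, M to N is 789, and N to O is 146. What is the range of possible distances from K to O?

The maximum is all hops collinear in one direction: 277 + 210 + 789 + 146 = 1422.
The longest hop is 789; the others sum to 633. Folding the others back against it leaves at least 789 − 633 = 156.

156 ≤ KO ≤ 1422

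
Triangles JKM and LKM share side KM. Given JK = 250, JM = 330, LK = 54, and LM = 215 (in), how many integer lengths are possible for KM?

From triangle JKM: 80 < KM < 580.
From triangle LKM: 161 < KM < 269.
Intersection: 161 < KM < 269, so integers 162 through 268: 107 values.

107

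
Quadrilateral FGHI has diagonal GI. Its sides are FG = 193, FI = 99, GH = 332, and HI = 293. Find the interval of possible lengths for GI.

From triangle FGI: |193 − 99| < GI < 193 + 99, i.e. 94 < GI < 292.
From triangle HGI: 39 < GI < 625.
Both must hold, so GI lies in the intersection.

94 < GI < 292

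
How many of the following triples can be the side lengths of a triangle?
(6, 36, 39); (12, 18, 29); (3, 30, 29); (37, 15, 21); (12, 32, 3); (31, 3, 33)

4

(6,36,39): 6+36 > 39 → valid
(12,18,29): 12+18 > 29 → valid
(3,29,30): 3+29 > 30 → valid
(15,21,37): 15+21 ≤ 37 → not valid
(3,12,32): 3+12 ≤ 32 → not valid
(3,31,33): 3+31 > 33 → valid
4 of the 6 triples form a triangle.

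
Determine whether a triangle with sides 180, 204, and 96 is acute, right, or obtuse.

Compare the square of the longest side to the sum of squares of the other two: 96² + 180² = 41616 = 204².

right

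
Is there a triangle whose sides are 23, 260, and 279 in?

The longest side is 279, and the other two sum to 283.
Since 283 > 279, the triangle inequality holds.

Yes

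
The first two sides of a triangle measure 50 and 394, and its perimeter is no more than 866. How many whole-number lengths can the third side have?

Triangle inequality: 344 < x < 444. Perimeter ≤ 866 gives x ≤ 866 − 50 − 394 = 422.
So 344 < x ≤ 422; integers 345 through 422: 78 values.

78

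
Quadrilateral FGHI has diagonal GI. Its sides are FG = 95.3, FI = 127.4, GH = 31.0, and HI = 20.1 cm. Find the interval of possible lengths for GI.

32.1 < GI < 51.1

From triangle FGI: |95.3 − 127.4| < GI < 95.3 + 127.4, i.e. 32.1 < GI < 222.7.
From triangle HGI: 10.9 < GI < 51.1.
Both must hold, so GI lies in the intersection.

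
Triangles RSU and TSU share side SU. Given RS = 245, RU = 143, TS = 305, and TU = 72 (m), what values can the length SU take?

233 < SU < 377

From triangle RSU: |245 − 143| < SU < 245 + 143, i.e. 102 < SU < 388.
From triangle TSU: 233 < SU < 377.
Both must hold, so SU lies in the intersection.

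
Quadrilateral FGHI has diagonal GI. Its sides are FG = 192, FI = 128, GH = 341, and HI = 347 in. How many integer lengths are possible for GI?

From triangle FGI: 64 < GI < 320.
From triangle HGI: 6 < GI < 688.
Intersection: 64 < GI < 320, so integers 65 through 319: 255 values.

255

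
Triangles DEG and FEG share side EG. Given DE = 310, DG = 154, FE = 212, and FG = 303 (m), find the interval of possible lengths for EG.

156 < EG < 464

From triangle DEG: |310 − 154| < EG < 310 + 154, i.e. 156 < EG < 464.
From triangle FEG: 91 < EG < 515.
Both must hold, so EG lies in the intersection.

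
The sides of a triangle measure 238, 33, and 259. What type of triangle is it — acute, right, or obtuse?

Compare the square of the longest side to the sum of squares of the other two: 33² + 238² = 57733 < 67081 = 259².

obtuse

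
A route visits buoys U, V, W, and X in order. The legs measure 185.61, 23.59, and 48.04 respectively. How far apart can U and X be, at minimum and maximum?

113.98 ≤ UX ≤ 257.24

The maximum is all hops collinear in one direction: 185.61 + 23.59 + 48.04 = 257.24.
The longest hop is 185.61; the others sum to 71.63. Folding the others back against it leaves at least 185.61 − 71.63 = 113.98.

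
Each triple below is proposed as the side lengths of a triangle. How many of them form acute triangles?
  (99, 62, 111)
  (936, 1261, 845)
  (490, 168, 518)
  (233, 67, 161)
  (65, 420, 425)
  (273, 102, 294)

1

(99,62,111): 62²+99² = 13645 > 12321 = 111² → acute
(936,1261,845): 845²+936² = 1590121 = 1261² → right
(490,168,518): 168²+490² = 268324 = 518² → right
(233,67,161): 67+161 ≤ 233, not a triangle
(65,420,425): 65²+420² = 180625 = 425² → right
(273,102,294): 102²+273² = 84933 < 86436 = 294² → obtuse
1 of the 6 is acute.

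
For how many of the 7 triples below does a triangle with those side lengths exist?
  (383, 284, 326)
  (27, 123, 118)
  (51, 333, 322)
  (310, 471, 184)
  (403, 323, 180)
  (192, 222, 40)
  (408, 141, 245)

6

(284,326,383): 284+326 > 383 → valid
(27,118,123): 27+118 > 123 → valid
(51,322,333): 51+322 > 333 → valid
(184,310,471): 184+310 > 471 → valid
(180,323,403): 180+323 > 403 → valid
(40,192,222): 40+192 > 222 → valid
(141,245,408): 141+245 ≤ 408 → not valid
6 of the 7 triples form a triangle.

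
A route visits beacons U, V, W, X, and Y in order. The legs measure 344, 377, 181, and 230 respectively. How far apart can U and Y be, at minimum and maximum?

The maximum is all hops collinear in one direction: 344 + 377 + 181 + 230 = 1132.
The longest hop is 377; the others sum to 755. Since 377 ≤ 755, the path can fold back on itself completely, so the minimum distance is 0.

0 ≤ UY ≤ 1132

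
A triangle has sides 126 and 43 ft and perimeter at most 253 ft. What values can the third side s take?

83 < s ≤ 84 ft

Triangle inequality alone gives 83 < s < 169.
The perimeter condition gives s ≤ 253 − 126 − 43 = 84.
Intersecting the two: 83 < s ≤ 84.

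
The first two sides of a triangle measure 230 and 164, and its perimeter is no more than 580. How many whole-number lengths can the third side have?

Triangle inequality: 66 < x < 394. Perimeter ≤ 580 gives x ≤ 580 − 230 − 164 = 186.
So 66 < x ≤ 186; integers 67 through 186: 120 values.

120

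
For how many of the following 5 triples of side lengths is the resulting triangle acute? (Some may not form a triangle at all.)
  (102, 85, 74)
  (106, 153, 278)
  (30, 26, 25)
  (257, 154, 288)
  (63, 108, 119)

(102,85,74): 74²+85² = 12701 > 10404 = 102² → acute
(106,153,278): 106+153 ≤ 278, not a triangle
(30,26,25): 25²+26² = 1301 > 900 = 30² → acute
(257,154,288): 154²+257² = 89765 > 82944 = 288² → acute
(63,108,119): 63²+108² = 15633 > 14161 = 119² → acute
4 of the 5 are acute.

4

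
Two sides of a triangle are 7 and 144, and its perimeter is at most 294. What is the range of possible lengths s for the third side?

137 < s ≤ 143

Triangle inequality alone gives 137 < s < 151.
The perimeter condition gives s ≤ 294 − 7 − 144 = 143.
Intersecting the two: 137 < s ≤ 143.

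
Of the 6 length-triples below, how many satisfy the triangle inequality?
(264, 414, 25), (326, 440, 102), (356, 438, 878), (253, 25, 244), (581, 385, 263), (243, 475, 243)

3

(25,264,414): 25+264 ≤ 414 → not valid
(102,326,440): 102+326 ≤ 440 → not valid
(356,438,878): 356+438 ≤ 878 → not valid
(25,244,253): 25+244 > 253 → valid
(263,385,581): 263+385 > 581 → valid
(243,243,475): 243+243 > 475 → valid
3 of the 6 triples form a triangle.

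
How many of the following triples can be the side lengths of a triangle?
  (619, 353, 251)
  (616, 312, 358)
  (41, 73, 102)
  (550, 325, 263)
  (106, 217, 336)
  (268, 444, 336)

4

(251,353,619): 251+353 ≤ 619 → not valid
(312,358,616): 312+358 > 616 → valid
(41,73,102): 41+73 > 102 → valid
(263,325,550): 263+325 > 550 → valid
(106,217,336): 106+217 ≤ 336 → not valid
(268,336,444): 268+336 > 444 → valid
4 of the 6 triples form a triangle.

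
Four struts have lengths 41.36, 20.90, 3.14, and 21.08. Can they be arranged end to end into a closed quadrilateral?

Yes

A quadrilateral exists iff every side is shorter than the sum of the others — equivalently, the longest side is less than the sum of the rest.
Longest side 41.36 < 45.12 (sum of the remaining 3), so yes.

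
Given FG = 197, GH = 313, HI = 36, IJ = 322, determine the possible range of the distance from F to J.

0 ≤ FJ ≤ 868

The maximum is all hops collinear in one direction: 197 + 313 + 36 + 322 = 868.
The longest hop is 322; the others sum to 546. Since 322 ≤ 546, the path can fold back on itself completely, so the minimum distance is 0.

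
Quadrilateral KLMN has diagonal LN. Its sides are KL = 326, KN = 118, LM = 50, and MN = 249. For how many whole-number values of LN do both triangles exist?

90

From triangle KLN: 208 < LN < 444.
From triangle MLN: 199 < LN < 299.
Intersection: 208 < LN < 299, so integers 209 through 298: 90 values.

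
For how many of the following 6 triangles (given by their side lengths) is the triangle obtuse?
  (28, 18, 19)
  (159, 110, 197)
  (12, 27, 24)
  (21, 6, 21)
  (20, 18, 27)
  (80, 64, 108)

5

(28,18,19): 18²+19² = 685 < 784 = 28² → obtuse
(159,110,197): 110²+159² = 37381 < 38809 = 197² → obtuse
(12,27,24): 12²+24² = 720 < 729 = 27² → obtuse
(21,6,21): 6²+21² = 477 > 441 = 21² → acute
(20,18,27): 18²+20² = 724 < 729 = 27² → obtuse
(80,64,108): 64²+80² = 10496 < 11664 = 108² → obtuse
5 of the 6 are obtuse.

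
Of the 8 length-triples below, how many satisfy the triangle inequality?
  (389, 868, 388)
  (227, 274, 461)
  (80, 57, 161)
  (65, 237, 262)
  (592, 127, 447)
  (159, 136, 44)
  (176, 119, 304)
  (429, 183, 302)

(388,389,868): 388+389 ≤ 868 → not valid
(227,274,461): 227+274 > 461 → valid
(57,80,161): 57+80 ≤ 161 → not valid
(65,237,262): 65+237 > 262 → valid
(127,447,592): 127+447 ≤ 592 → not valid
(44,136,159): 44+136 > 159 → valid
(119,176,304): 119+176 ≤ 304 → not valid
(183,302,429): 183+302 > 429 → valid
4 of the 8 triples form a triangle.

4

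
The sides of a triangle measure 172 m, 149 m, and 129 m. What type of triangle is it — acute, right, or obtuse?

acute

Compare the square of the longest side to the sum of squares of the other two: 129² + 149² = 38842 > 29584 = 172².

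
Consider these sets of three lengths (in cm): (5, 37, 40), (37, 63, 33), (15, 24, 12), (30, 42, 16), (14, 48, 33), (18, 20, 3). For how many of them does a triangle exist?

5

(5,37,40): 5+37 > 40 → valid
(33,37,63): 33+37 > 63 → valid
(12,15,24): 12+15 > 24 → valid
(16,30,42): 16+30 > 42 → valid
(14,33,48): 14+33 ≤ 48 → not valid
(3,18,20): 3+18 > 20 → valid
5 of the 6 triples form a triangle.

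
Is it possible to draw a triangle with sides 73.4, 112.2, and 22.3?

No

The longest side is 112.2, but the other two sum to only 95.7.
95.7 < 112.2, so the triangle inequality fails.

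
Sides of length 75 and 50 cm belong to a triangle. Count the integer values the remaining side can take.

99

The third side lies in the open interval (25, 125).
Integers from 26 to 124 inclusive: 124 − 26 + 1 = 99.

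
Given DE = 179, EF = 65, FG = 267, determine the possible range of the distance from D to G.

23 ≤ DG ≤ 511

The maximum is all hops collinear in one direction: 179 + 65 + 267 = 511.
The longest hop is 267; the others sum to 244. Folding the others back against it leaves at least 267 − 244 = 23.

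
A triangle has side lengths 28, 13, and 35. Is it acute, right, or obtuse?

Compare the square of the longest side to the sum of squares of the other two: 13² + 28² = 953 < 1225 = 35².

obtuse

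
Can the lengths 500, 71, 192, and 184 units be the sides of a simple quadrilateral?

For a quadrilateral, each side must be shorter than the sum of the others.
Here the longest side is 500, but the remaining 3 sides sum to only 447.

No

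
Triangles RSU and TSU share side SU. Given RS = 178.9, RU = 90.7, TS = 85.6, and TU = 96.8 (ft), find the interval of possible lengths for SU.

From triangle RSU: |178.9 − 90.7| < SU < 178.9 + 90.7, i.e. 88.2 < SU < 269.6.
From triangle TSU: 11.2 < SU < 182.4.
Both must hold, so SU lies in the intersection.

88.2 < SU < 182.4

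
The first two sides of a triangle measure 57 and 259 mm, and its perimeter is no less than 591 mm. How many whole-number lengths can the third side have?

Triangle inequality: 202 < x < 316. Perimeter ≥ 591 gives x ≥ 591 − 57 − 259 = 275.
So 275 ≤ x < 316; integers 275 through 315: 41 values.

41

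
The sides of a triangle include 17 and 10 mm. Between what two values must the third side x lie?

7 < x < 27

By the triangle inequality, x must be less than 17 + 10 = 27 and greater than |17 − 10| = 7.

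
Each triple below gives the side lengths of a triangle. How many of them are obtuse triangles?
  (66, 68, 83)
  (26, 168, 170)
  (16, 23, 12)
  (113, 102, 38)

(66,68,83): 66²+68² = 8980 > 6889 = 83² → acute
(26,168,170): 26²+168² = 28900 = 170² → right
(16,23,12): 12²+16² = 400 < 529 = 23² → obtuse
(113,102,38): 38²+102² = 11848 < 12769 = 113² → obtuse
2 of the 4 are obtuse.

2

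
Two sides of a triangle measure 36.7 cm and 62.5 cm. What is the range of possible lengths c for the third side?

25.8 < c < 99.2

By the triangle inequality, c must be less than 36.7 + 62.5 = 99.2 and greater than |36.7 − 62.5| = 25.8.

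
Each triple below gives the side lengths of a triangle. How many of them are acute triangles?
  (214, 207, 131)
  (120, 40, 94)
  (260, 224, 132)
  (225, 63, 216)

(214,207,131): 131²+207² = 60010 > 45796 = 214² → acute
(120,40,94): 40²+94² = 10436 < 14400 = 120² → obtuse
(260,224,132): 132²+224² = 67600 = 260² → right
(225,63,216): 63²+216² = 50625 = 225² → right
1 of the 4 is acute.

1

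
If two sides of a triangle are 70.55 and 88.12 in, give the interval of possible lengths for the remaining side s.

By the triangle inequality, s must be less than 70.55 + 88.12 = 158.67 and greater than |70.55 − 88.12| = 17.57.

17.57 < s < 158.67 (in)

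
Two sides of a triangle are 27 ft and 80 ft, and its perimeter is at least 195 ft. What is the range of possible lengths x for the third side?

88 ≤ x < 107 ft

Triangle inequality alone gives 53 < x < 107.
The perimeter condition gives x ≥ 195 − 27 − 80 = 88.
Intersecting the two: 88 ≤ x < 107.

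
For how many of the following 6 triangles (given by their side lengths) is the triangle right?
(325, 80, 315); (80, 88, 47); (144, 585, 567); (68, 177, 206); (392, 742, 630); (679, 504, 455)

4

(325,80,315): 80²+315² = 105625 = 325² → right
(80,88,47): 47²+80² = 8609 > 7744 = 88² → acute
(144,585,567): 144²+567² = 342225 = 585² → right
(68,177,206): 68²+177² = 35953 < 42436 = 206² → obtuse
(392,742,630): 392²+630² = 550564 = 742² → right
(679,504,455): 455²+504² = 461041 = 679² → right
4 of the 6 are right.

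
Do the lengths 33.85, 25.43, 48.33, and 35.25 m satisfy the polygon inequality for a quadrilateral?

Yes

A quadrilateral exists iff every side is shorter than the sum of the others — equivalently, the longest side is less than the sum of the rest.
Longest side 48.33 < 94.53 (sum of the remaining 3), so yes.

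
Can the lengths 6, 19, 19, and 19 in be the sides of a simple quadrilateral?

Yes

A quadrilateral exists iff every side is shorter than the sum of the others — equivalently, the longest side is less than the sum of the rest.
Longest side 19 < 44 (sum of the remaining 3), so yes.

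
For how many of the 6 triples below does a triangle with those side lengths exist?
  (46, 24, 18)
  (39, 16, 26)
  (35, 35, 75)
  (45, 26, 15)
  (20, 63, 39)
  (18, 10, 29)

1

(18,24,46): 18+24 ≤ 46 → not valid
(16,26,39): 16+26 > 39 → valid
(35,35,75): 35+35 ≤ 75 → not valid
(15,26,45): 15+26 ≤ 45 → not valid
(20,39,63): 20+39 ≤ 63 → not valid
(10,18,29): 10+18 ≤ 29 → not valid
1 of the 6 triples forms a triangle.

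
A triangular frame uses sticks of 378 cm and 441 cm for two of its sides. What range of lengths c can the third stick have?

By the triangle inequality, c must be less than 378 + 441 = 819 and greater than |378 − 441| = 63.

63 < c < 819 (cm)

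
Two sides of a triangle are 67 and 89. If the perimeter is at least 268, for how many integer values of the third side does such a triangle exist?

44

Triangle inequality: 22 < x < 156. Perimeter ≥ 268 gives x ≥ 268 − 67 − 89 = 112.
So 112 ≤ x < 156; integers 112 through 155: 44 values.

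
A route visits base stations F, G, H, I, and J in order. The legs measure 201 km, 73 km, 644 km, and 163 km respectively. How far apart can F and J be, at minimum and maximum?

207 ≤ FJ ≤ 1081 km

The maximum is all hops collinear in one direction: 201 + 73 + 644 + 163 = 1081.
The longest hop is 644; the others sum to 437. Folding the others back against it leaves at least 644 − 437 = 207.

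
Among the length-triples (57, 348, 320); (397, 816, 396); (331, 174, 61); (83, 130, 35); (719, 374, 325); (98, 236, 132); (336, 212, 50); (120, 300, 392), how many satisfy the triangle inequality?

2

(57,320,348): 57+320 > 348 → valid
(396,397,816): 396+397 ≤ 816 → not valid
(61,174,331): 61+174 ≤ 331 → not valid
(35,83,130): 35+83 ≤ 130 → not valid
(325,374,719): 325+374 ≤ 719 → not valid
(98,132,236): 98+132 ≤ 236 → not valid
(50,212,336): 50+212 ≤ 336 → not valid
(120,300,392): 120+300 > 392 → valid
2 of the 8 triples form a triangle.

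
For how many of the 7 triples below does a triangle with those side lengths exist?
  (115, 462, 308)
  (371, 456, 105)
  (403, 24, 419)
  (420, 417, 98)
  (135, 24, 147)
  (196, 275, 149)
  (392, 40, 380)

(115,308,462): 115+308 ≤ 462 → not valid
(105,371,456): 105+371 > 456 → valid
(24,403,419): 24+403 > 419 → valid
(98,417,420): 98+417 > 420 → valid
(24,135,147): 24+135 > 147 → valid
(149,196,275): 149+196 > 275 → valid
(40,380,392): 40+380 > 392 → valid
6 of the 7 triples form a triangle.

6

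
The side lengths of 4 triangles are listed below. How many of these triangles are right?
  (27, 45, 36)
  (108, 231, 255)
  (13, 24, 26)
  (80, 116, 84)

3

(27,45,36): 27²+36² = 2025 = 45² → right
(108,231,255): 108²+231² = 65025 = 255² → right
(13,24,26): 13²+24² = 745 > 676 = 26² → acute
(80,116,84): 80²+84² = 13456 = 116² → right
3 of the 4 are right.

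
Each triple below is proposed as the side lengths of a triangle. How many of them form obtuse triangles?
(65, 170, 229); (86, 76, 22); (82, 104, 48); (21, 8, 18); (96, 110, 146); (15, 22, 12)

5

(65,170,229): 65²+170² = 33125 < 52441 = 229² → obtuse
(86,76,22): 22²+76² = 6260 < 7396 = 86² → obtuse
(82,104,48): 48²+82² = 9028 < 10816 = 104² → obtuse
(21,8,18): 8²+18² = 388 < 441 = 21² → obtuse
(96,110,146): 96²+110² = 21316 = 146² → right
(15,22,12): 12²+15² = 369 < 484 = 22² → obtuse
5 of the 6 are obtuse.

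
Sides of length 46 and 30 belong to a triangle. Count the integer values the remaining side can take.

59

The third side lies in the open interval (16, 76).
Integers from 17 to 75 inclusive: 75 − 17 + 1 = 59.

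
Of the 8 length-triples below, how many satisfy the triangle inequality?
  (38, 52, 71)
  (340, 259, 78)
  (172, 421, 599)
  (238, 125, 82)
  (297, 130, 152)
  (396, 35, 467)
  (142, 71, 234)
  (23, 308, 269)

1

(38,52,71): 38+52 > 71 → valid
(78,259,340): 78+259 ≤ 340 → not valid
(172,421,599): 172+421 ≤ 599 → not valid
(82,125,238): 82+125 ≤ 238 → not valid
(130,152,297): 130+152 ≤ 297 → not valid
(35,396,467): 35+396 ≤ 467 → not valid
(71,142,234): 71+142 ≤ 234 → not valid
(23,269,308): 23+269 ≤ 308 → not valid
1 of the 8 triples forms a triangle.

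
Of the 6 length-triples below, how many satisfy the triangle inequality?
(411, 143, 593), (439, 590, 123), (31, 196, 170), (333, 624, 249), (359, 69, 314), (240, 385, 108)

2

(143,411,593): 143+411 ≤ 593 → not valid
(123,439,590): 123+439 ≤ 590 → not valid
(31,170,196): 31+170 > 196 → valid
(249,333,624): 249+333 ≤ 624 → not valid
(69,314,359): 69+314 > 359 → valid
(108,240,385): 108+240 ≤ 385 → not valid
2 of the 6 triples form a triangle.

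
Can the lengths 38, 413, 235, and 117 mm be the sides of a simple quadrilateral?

No

For a quadrilateral, each side must be shorter than the sum of the others.
Here the longest side is 413, but the remaining 3 sides sum to only 390.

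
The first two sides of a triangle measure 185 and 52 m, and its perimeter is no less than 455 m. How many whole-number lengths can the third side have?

19

Triangle inequality: 133 < x < 237. Perimeter ≥ 455 gives x ≥ 455 − 185 − 52 = 218.
So 218 ≤ x < 237; integers 218 through 236: 19 values.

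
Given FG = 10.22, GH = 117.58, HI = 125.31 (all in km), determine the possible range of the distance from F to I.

The maximum is all hops collinear in one direction: 10.22 + 117.58 + 125.31 = 253.11.
The longest hop is 125.31; the others sum to 127.80. Since 125.31 ≤ 127.80, the path can fold back on itself completely, so the minimum distance is 0.

0 ≤ FI ≤ 253.11 km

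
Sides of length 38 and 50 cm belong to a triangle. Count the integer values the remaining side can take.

The third side lies in the open interval (12, 88).
Integers from 13 to 87 inclusive: 87 − 13 + 1 = 75.

75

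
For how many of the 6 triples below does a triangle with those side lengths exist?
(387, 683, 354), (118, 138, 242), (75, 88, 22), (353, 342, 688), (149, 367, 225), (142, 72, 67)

5

(354,387,683): 354+387 > 683 → valid
(118,138,242): 118+138 > 242 → valid
(22,75,88): 22+75 > 88 → valid
(342,353,688): 342+353 > 688 → valid
(149,225,367): 149+225 > 367 → valid
(67,72,142): 67+72 ≤ 142 → not valid
5 of the 6 triples form a triangle.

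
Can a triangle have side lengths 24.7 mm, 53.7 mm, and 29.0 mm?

The two shorter sides sum to 53.7, exactly equal to the longest side 53.7.
That gives only a degenerate (flat) triangle — the inequality must be strict.

No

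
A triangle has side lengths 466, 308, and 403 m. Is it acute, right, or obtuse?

acute

Compare the square of the longest side to the sum of squares of the other two: 308² + 403² = 257273 > 217156 = 466².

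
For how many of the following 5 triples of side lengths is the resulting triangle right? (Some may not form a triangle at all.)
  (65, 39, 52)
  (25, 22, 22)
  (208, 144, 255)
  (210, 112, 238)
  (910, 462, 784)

(65,39,52): 39²+52² = 4225 = 65² → right
(25,22,22): 22²+22² = 968 > 625 = 25² → acute
(208,144,255): 144²+208² = 64000 < 65025 = 255² → obtuse
(210,112,238): 112²+210² = 56644 = 238² → right
(910,462,784): 462²+784² = 828100 = 910² → right
3 of the 5 are right.

3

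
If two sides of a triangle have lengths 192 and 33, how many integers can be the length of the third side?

The third side lies in the open interval (159, 225).
Integers from 160 to 224 inclusive: 224 − 160 + 1 = 65.

65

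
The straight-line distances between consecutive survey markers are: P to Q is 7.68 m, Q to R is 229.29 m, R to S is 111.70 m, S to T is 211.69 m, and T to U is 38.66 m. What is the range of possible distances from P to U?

The maximum is all hops collinear in one direction: 7.68 + 229.29 + 111.70 + 211.69 + 38.66 = 599.02.
The longest hop is 229.29; the others sum to 369.73. Since 229.29 ≤ 369.73, the path can fold back on itself completely, so the minimum distance is 0.

0 ≤ PU ≤ 599.02 m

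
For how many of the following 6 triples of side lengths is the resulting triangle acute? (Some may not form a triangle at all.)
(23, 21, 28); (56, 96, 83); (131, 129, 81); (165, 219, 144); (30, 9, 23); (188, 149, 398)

(23,21,28): 21²+23² = 970 > 784 = 28² → acute
(56,96,83): 56²+83² = 10025 > 9216 = 96² → acute
(131,129,81): 81²+129² = 23202 > 17161 = 131² → acute
(165,219,144): 144²+165² = 47961 = 219² → right
(30,9,23): 9²+23² = 610 < 900 = 30² → obtuse
(188,149,398): 149+188 ≤ 398, not a triangle
3 of the 6 are acute.

3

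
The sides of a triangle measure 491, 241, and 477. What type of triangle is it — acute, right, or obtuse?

Compare the square of the longest side to the sum of squares of the other two: 241² + 477² = 285610 > 241081 = 491².

acute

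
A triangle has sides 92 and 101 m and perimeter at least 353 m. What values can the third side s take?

Triangle inequality alone gives 9 < s < 193.
The perimeter condition gives s ≥ 353 − 92 − 101 = 160.
Intersecting the two: 160 ≤ s < 193.

160 ≤ s < 193 m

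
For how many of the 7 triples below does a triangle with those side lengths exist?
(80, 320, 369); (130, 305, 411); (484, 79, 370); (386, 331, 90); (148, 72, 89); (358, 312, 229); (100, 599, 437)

5

(80,320,369): 80+320 > 369 → valid
(130,305,411): 130+305 > 411 → valid
(79,370,484): 79+370 ≤ 484 → not valid
(90,331,386): 90+331 > 386 → valid
(72,89,148): 72+89 > 148 → valid
(229,312,358): 229+312 > 358 → valid
(100,437,599): 100+437 ≤ 599 → not valid
5 of the 7 triples form a triangle.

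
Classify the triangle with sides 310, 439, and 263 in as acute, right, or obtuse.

obtuse

Compare the square of the longest side to the sum of squares of the other two: 263² + 310² = 165269 < 192721 = 439².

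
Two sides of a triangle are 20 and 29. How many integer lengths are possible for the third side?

39

The third side lies in the open interval (9, 49).
Integers from 10 to 48 inclusive: 48 − 10 + 1 = 39.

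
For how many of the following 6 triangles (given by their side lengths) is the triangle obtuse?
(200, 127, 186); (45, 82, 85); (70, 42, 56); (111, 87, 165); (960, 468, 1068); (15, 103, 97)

(200,127,186): 127²+186² = 50725 > 40000 = 200² → acute
(45,82,85): 45²+82² = 8749 > 7225 = 85² → acute
(70,42,56): 42²+56² = 4900 = 70² → right
(111,87,165): 87²+111² = 19890 < 27225 = 165² → obtuse
(960,468,1068): 468²+960² = 1140624 = 1068² → right
(15,103,97): 15²+97² = 9634 < 10609 = 103² → obtuse
2 of the 6 are obtuse.

2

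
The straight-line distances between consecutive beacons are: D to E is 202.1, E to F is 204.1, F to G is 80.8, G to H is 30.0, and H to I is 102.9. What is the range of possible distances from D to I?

0 ≤ DI ≤ 619.9

The maximum is all hops collinear in one direction: 202.1 + 204.1 + 80.8 + 30.0 + 102.9 = 619.9.
The longest hop is 204.1; the others sum to 415.8. Since 204.1 ≤ 415.8, the path can fold back on itself completely, so the minimum distance is 0.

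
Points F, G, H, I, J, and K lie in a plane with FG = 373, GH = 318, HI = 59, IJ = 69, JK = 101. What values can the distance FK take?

0 ≤ FK ≤ 920

The maximum is all hops collinear in one direction: 373 + 318 + 59 + 69 + 101 = 920.
The longest hop is 373; the others sum to 547. Since 373 ≤ 547, the path can fold back on itself completely, so the minimum distance is 0.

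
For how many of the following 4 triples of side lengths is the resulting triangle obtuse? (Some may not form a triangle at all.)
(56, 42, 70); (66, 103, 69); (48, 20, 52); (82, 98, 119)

1

(56,42,70): 42²+56² = 4900 = 70² → right
(66,103,69): 66²+69² = 9117 < 10609 = 103² → obtuse
(48,20,52): 20²+48² = 2704 = 52² → right
(82,98,119): 82²+98² = 16328 > 14161 = 119² → acute
1 of the 4 is obtuse.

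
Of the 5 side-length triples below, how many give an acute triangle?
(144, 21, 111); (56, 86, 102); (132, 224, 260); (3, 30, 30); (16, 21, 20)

(144,21,111): 21+111 ≤ 144, not a triangle
(56,86,102): 56²+86² = 10532 > 10404 = 102² → acute
(132,224,260): 132²+224² = 67600 = 260² → right
(3,30,30): 3²+30² = 909 > 900 = 30² → acute
(16,21,20): 16²+20² = 656 > 441 = 21² → acute
3 of the 5 are acute.

3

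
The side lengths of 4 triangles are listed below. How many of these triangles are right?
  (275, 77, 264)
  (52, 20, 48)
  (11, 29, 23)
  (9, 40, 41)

(275,77,264): 77²+264² = 75625 = 275² → right
(52,20,48): 20²+48² = 2704 = 52² → right
(11,29,23): 11²+23² = 650 < 841 = 29² → obtuse
(9,40,41): 9²+40² = 1681 = 41² → right
3 of the 4 are right.

3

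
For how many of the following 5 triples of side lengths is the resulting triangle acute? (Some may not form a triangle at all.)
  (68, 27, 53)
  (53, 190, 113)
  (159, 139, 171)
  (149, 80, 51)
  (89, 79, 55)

2

(68,27,53): 27²+53² = 3538 < 4624 = 68² → obtuse
(53,190,113): 53+113 ≤ 190, not a triangle
(159,139,171): 139²+159² = 44602 > 29241 = 171² → acute
(149,80,51): 51+80 ≤ 149, not a triangle
(89,79,55): 55²+79² = 9266 > 7921 = 89² → acute
2 of the 5 are acute.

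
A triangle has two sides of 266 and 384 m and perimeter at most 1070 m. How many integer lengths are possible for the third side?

302

Triangle inequality: 118 < x < 650. Perimeter ≤ 1070 gives x ≤ 1070 − 266 − 384 = 420.
So 118 < x ≤ 420; integers 119 through 420: 302 values.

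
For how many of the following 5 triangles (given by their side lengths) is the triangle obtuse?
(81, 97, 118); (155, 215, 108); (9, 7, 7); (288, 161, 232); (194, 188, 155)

2

(81,97,118): 81²+97² = 15970 > 13924 = 118² → acute
(155,215,108): 108²+155² = 35689 < 46225 = 215² → obtuse
(9,7,7): 7²+7² = 98 > 81 = 9² → acute
(288,161,232): 161²+232² = 79745 < 82944 = 288² → obtuse
(194,188,155): 155²+188² = 59369 > 37636 = 194² → acute
2 of the 5 are obtuse.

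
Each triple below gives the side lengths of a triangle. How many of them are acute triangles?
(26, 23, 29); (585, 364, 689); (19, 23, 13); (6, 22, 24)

2

(26,23,29): 23²+26² = 1205 > 841 = 29² → acute
(585,364,689): 364²+585² = 474721 = 689² → right
(19,23,13): 13²+19² = 530 > 529 = 23² → acute
(6,22,24): 6²+22² = 520 < 576 = 24² → obtuse
2 of the 4 are acute.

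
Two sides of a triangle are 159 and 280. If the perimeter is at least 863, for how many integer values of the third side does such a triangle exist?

Triangle inequality: 121 < x < 439. Perimeter ≥ 863 gives x ≥ 863 − 159 − 280 = 424.
So 424 ≤ x < 439; integers 424 through 438: 15 values.

15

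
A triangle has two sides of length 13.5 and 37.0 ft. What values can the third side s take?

23.5 < s < 50.5 (ft)

By the triangle inequality, s must be less than 13.5 + 37.0 = 50.5 and greater than |13.5 − 37.0| = 23.5.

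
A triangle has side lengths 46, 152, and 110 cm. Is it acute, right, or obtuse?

obtuse

Compare the square of the longest side to the sum of squares of the other two: 46² + 110² = 14216 < 23104 = 152².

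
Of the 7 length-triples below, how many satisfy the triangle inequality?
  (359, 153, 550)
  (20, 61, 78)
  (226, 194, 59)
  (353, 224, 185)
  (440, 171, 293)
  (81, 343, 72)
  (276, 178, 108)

5

(153,359,550): 153+359 ≤ 550 → not valid
(20,61,78): 20+61 > 78 → valid
(59,194,226): 59+194 > 226 → valid
(185,224,353): 185+224 > 353 → valid
(171,293,440): 171+293 > 440 → valid
(72,81,343): 72+81 ≤ 343 → not valid
(108,178,276): 108+178 > 276 → valid
5 of the 7 triples form a triangle.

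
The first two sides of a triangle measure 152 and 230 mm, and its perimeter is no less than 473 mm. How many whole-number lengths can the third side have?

Triangle inequality: 78 < x < 382. Perimeter ≥ 473 gives x ≥ 473 − 152 − 230 = 91.
So 91 ≤ x < 382; integers 91 through 381: 291 values.

291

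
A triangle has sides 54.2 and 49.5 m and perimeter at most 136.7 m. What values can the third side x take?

Triangle inequality alone gives 4.7 < x < 103.7.
The perimeter condition gives x ≤ 136.7 − 54.2 − 49.5 = 33.0.
Intersecting the two: 4.7 < x ≤ 33.0.

4.7 < x ≤ 33.0 m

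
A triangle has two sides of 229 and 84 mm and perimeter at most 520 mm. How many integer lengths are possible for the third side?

Triangle inequality: 145 < x < 313. Perimeter ≤ 520 gives x ≤ 520 − 229 − 84 = 207.
So 145 < x ≤ 207; integers 146 through 207: 62 values.

62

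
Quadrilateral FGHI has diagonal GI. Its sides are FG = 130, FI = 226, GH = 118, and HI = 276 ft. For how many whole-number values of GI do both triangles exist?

From triangle FGI: 96 < GI < 356.
From triangle HGI: 158 < GI < 394.
Intersection: 158 < GI < 356, so integers 159 through 355: 197 values.

197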